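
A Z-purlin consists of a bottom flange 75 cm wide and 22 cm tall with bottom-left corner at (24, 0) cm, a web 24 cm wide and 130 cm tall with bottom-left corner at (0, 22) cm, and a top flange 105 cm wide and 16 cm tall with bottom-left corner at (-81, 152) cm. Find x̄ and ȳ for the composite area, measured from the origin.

x̄ = 14.11 cm, ȳ = 86.57 cm

Part | A | x̄ᵢ | ȳᵢ | A·x̄ᵢ | A·ȳᵢ
bottom flange | 1650.00 | 61.50 | 11.00 | 101475.00 | 18150.00
web | 3120.00 | 12.00 | 87.00 | 37440.00 | 271440.00
top flange | 1680.00 | -28.50 | 160.00 | -47880.00 | 268800.00
Σ | 6450.00 |  |  | 91035.00 | 558390.00
x̄ = 91035.00 / 6450.00 = 14.11 cm
ȳ = 558390.00 / 6450.00 = 86.57 cm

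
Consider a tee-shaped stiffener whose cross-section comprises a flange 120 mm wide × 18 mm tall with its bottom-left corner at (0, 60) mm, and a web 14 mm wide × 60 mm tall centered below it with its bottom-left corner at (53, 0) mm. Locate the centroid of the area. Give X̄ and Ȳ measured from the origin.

web: A = 14 × 60 = 840.00, centroid at (60.00, 30.00).
flange: A = 120 × 18 = 2160.00, centroid at (60.00, 69.00).
ΣA = 3000.00 mm²
ΣAX̄ = (840.00)(60.00) + (2160.00)(60.00) = 180000.00 mm³
ΣAȲ = (840.00)(30.00) + (2160.00)(69.00) = 174240.00 mm³
X̄ = 180000.00 / 3000.00 = 60.00 mm
Ȳ = 174240.00 / 3000.00 = 58.08 mm

X̄ = 60.00 mm, Ȳ = 58.08 mm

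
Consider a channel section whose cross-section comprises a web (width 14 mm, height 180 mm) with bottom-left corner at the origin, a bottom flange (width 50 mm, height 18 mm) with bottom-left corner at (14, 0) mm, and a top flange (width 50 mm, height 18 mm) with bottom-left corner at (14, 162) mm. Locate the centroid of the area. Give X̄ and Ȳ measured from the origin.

X̄ = 20.33 mm, Ȳ = 90.00 mm

Part | A | x̄ᵢ | ȳᵢ | A·x̄ᵢ | A·ȳᵢ
web | 2520.00 | 7.00 | 90.00 | 17640.00 | 226800.00
bottom flange | 900.00 | 39.00 | 9.00 | 35100.00 | 8100.00
top flange | 900.00 | 39.00 | 171.00 | 35100.00 | 153900.00
Σ | 4320.00 |  |  | 87840.00 | 388800.00
X̄ = 87840.00 / 4320.00 = 20.33 mm
Ȳ = 388800.00 / 4320.00 = 90.00 mm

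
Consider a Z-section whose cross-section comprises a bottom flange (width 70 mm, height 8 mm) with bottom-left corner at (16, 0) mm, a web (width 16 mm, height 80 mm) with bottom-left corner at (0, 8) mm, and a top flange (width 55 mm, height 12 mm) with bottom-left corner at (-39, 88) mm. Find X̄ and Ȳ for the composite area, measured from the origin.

bottom flange: A = 70 × 8 = 560.00, centroid at (51.00, 4.00).
web: A = 16 × 80 = 1280.00, centroid at (8.00, 48.00).
top flange: A = 55 × 12 = 660.00, centroid at (-11.50, 94.00).
ΣA = 2500.00 mm², ΣAX̄ = 31210.00 mm³, ΣAȲ = 125720.00 mm³.
X̄ = 31210.00/2500.00 = 12.48 mm; Ȳ = 125720.00/2500.00 = 50.29 mm.

X̄ = 12.48 mm, Ȳ = 50.29 mm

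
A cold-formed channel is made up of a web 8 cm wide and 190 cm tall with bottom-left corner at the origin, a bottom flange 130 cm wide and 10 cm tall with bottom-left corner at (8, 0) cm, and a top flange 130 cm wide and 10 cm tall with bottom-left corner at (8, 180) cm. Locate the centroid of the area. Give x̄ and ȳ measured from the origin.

web: A = 8 × 190 = 1520.00, centroid at (4.00, 95.00).
bottom flange: A = 130 × 10 = 1300.00, centroid at (73.00, 5.00).
top flange: A = 130 × 10 = 1300.00, centroid at (73.00, 185.00).
ΣA = 4120.00 cm², ΣAx̄ = 195880.00 cm³, ΣAȳ = 391400.00 cm³.
x̄ = 195880.00/4120.00 = 47.54 cm; ȳ = 391400.00/4120.00 = 95.00 cm.

x̄ = 47.54 cm, ȳ = 95.00 cm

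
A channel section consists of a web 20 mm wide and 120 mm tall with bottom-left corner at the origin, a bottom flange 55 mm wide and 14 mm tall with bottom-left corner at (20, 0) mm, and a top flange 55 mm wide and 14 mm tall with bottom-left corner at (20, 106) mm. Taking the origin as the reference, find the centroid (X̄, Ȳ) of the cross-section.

web: A = 20 × 120 = 2400.00, centroid at (10.00, 60.00).
bottom flange: A = 55 × 14 = 770.00, centroid at (47.50, 7.00).
top flange: A = 55 × 14 = 770.00, centroid at (47.50, 113.00).
ΣA = 3940.00 mm²
ΣAX̄ = (2400.00)(10.00) + (770.00)(47.50) + (770.00)(47.50) = 97150.00 mm³
ΣAȲ = (2400.00)(60.00) + (770.00)(7.00) + (770.00)(113.00) = 236400.00 mm³
X̄ = 97150.00 / 3940.00 = 24.66 mm
Ȳ = 236400.00 / 3940.00 = 60.00 mm

X̄ = 24.66 mm, Ȳ = 60.00 mm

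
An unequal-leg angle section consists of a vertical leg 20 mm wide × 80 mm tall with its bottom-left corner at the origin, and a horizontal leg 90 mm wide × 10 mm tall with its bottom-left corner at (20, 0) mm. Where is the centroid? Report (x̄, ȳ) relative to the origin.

vertical leg: A = 20 × 80 = 1600.00, centroid at (10.00, 40.00).
horizontal leg: A = 90 × 10 = 900.00, centroid at (65.00, 5.00).
ΣA = 2500.00 mm², ΣAx̄ = 74500.00 mm³, ΣAȳ = 68500.00 mm³.
x̄ = 74500.00/2500.00 = 29.80 mm; ȳ = 68500.00/2500.00 = 27.40 mm.

x̄ = 29.80 mm, ȳ = 27.40 mm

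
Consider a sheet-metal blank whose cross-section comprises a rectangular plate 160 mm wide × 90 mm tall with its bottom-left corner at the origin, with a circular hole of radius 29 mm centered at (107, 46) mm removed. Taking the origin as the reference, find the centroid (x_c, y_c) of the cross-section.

Part | A | x̄ᵢ | ȳᵢ | A·x̄ᵢ | A·ȳᵢ
plate | 14400.00 | 80.00 | 45.00 | 1152000.00 | 648000.00
hole | -2642.08 | 107.00 | 46.00 | -282702.50 | -121535.65
Σ | 11757.92 |  |  | 869297.50 | 526464.35
x_c = 869297.50 / 11757.92 = 73.93 mm
y_c = 526464.35 / 11757.92 = 44.78 mm

x_c = 73.93 mm, y_c = 44.78 mm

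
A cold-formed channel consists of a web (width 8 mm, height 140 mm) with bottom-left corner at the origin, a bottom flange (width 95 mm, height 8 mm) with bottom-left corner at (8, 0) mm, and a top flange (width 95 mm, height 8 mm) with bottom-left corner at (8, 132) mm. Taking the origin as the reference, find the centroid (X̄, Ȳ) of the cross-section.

X̄ = 33.65 mm, Ȳ = 70.00 mm

web: A = 8 × 140 = 1120.00, centroid at (4.00, 70.00).
bottom flange: A = 95 × 8 = 760.00, centroid at (55.50, 4.00).
top flange: A = 95 × 8 = 760.00, centroid at (55.50, 136.00).
ΣA = 2640.00 mm², ΣAX̄ = 88840.00 mm³, ΣAȲ = 184800.00 mm³.
X̄ = 88840.00/2640.00 = 33.65 mm; Ȳ = 184800.00/2640.00 = 70.00 mm.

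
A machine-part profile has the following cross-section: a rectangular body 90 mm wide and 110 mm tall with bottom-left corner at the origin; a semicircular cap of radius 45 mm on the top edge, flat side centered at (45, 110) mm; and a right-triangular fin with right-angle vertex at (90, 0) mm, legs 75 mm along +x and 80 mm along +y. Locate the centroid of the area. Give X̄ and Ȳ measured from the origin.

X̄ = 58.06 mm, Ȳ = 64.37 mm

Part | A | x̄ᵢ | ȳᵢ | A·x̄ᵢ | A·ȳᵢ
rectangular body | 9900.00 | 45.00 | 55.00 | 445500.00 | 544500.00
semicircular top | 3180.86 | 45.00 | 129.10 | 143138.82 | 410644.88
triangular fin | 3000.00 | 115.00 | 26.67 | 345000.00 | 80000.00
Σ | 16080.86 |  |  | 933638.82 | 1035144.88
X̄ = 933638.82 / 16080.86 = 58.06 mm
Ȳ = 1035144.88 / 16080.86 = 64.37 mm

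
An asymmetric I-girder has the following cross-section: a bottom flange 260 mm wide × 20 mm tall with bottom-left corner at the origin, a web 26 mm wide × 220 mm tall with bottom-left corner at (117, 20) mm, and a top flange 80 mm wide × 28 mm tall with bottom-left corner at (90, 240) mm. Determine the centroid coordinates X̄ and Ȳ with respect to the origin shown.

X̄ = 130.00 mm, Ȳ = 103.69 mm

bottom flange: A = 260 × 20 = 5200.00, centroid at (130.00, 10.00).
web: A = 26 × 220 = 5720.00, centroid at (130.00, 130.00).
top flange: A = 80 × 28 = 2240.00, centroid at (130.00, 254.00).
ΣA = 13160.00 mm², ΣAX̄ = 1710800.00 mm³, ΣAȲ = 1364560.00 mm³.
X̄ = 1710800.00/13160.00 = 130.00 mm; Ȳ = 1364560.00/13160.00 = 103.69 mm.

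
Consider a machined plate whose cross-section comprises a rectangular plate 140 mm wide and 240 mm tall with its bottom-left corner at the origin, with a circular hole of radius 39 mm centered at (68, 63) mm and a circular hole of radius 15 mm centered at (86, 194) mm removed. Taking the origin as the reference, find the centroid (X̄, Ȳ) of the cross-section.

X̄ = 69.94 mm, Ȳ = 127.83 mm

Part | A | x̄ᵢ | ȳᵢ | A·x̄ᵢ | A·ȳᵢ
plate | 33600.00 | 70.00 | 120.00 | 2352000.00 | 4032000.00
hole 1 | -4778.36 | 68.00 | 63.00 | -324928.64 | -301036.83
hole 2 | -706.86 | 86.00 | 194.00 | -60789.82 | -137130.52
Σ | 28114.78 |  |  | 1966281.54 | 3593832.65
X̄ = 1966281.54 / 28114.78 = 69.94 mm
Ȳ = 3593832.65 / 28114.78 = 127.83 mm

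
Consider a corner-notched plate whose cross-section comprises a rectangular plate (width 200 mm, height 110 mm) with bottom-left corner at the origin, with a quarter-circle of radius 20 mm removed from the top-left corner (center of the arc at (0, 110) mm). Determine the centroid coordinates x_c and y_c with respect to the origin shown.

plate: A = 200 × 110 = 22000.00, centroid at (100.00, 55.00).
removed quarter-circle: A = −¼π·20² = -314.16, centroid at (8.49, 101.51).
ΣA = 21685.84 mm²
ΣAx_c = (22000.00)(100.00) + (-314.16)(8.49) = 2197333.33 mm³
ΣAy_c = (22000.00)(55.00) + (-314.16)(101.51) = 1178109.15 mm³
x_c = 2197333.33 / 21685.84 = 101.33 mm
y_c = 1178109.15 / 21685.84 = 54.33 mm

x_c = 101.33 mm, y_c = 54.33 mm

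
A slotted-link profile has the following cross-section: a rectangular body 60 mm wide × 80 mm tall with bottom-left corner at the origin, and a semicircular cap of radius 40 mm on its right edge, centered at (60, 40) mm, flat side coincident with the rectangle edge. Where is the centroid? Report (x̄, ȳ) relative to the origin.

rectangular body: A = 60 × 80 = 4800.00, centroid at (30.00, 40.00).
semicircular end: A = ½π·40² = 2513.27, centroid at (76.98, 40.00).
ΣA = 7313.27 mm², ΣAx̄ = 337463.11 mm³, ΣAȳ = 292530.96 mm³.
x̄ = 337463.11/7313.27 = 46.14 mm; ȳ = 292530.96/7313.27 = 40.00 mm.

x̄ = 46.14 mm, ȳ = 40.00 mm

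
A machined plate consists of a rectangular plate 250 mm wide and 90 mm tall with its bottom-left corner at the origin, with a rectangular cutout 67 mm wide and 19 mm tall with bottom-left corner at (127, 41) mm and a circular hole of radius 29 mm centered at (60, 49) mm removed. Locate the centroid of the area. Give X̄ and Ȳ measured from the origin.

X̄ = 131.81 mm, Ȳ = 44.05 mm

plate: A = 250 × 90 = 22500.00, centroid at (125.00, 45.00).
hole 1: A = −(67 × 19) = -1273.00, centroid at (160.50, 50.50).
hole 2: A = −π·29² = -2642.08, centroid at (60.00, 49.00).
ΣA = 18584.92 mm²
ΣAX̄ = (22500.00)(125.00) + (-1273.00)(160.50) + (-2642.08)(60.00) = 2449658.73 mm³
ΣAȲ = (22500.00)(45.00) + (-1273.00)(50.50) + (-2642.08)(49.00) = 818751.61 mm³
X̄ = 2449658.73 / 18584.92 = 131.81 mm
Ȳ = 818751.61 / 18584.92 = 44.05 mm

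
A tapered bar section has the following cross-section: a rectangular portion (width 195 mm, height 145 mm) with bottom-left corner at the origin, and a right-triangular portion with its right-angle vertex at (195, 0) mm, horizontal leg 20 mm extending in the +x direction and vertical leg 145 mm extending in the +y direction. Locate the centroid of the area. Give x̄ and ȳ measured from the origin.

rectangular portion: A = 195 × 145 = 28275.00, centroid at (97.50, 72.50).
triangular portion: A = ½·20·145 = 1450.00, centroid at (201.67, 48.33).
ΣA = 29725.00 mm², ΣAx̄ = 3049229.17 mm³, ΣAȳ = 2120020.83 mm³.
x̄ = 3049229.17/29725.00 = 102.58 mm; ȳ = 2120020.83/29725.00 = 71.32 mm.

x̄ = 102.58 mm, ȳ = 71.32 mm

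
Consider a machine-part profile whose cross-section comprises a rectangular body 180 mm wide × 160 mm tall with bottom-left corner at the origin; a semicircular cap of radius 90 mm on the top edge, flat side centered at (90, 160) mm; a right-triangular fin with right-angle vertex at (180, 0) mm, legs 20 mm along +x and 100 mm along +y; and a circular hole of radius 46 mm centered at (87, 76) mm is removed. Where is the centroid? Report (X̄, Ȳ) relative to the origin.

Part | A | x̄ᵢ | ȳᵢ | A·x̄ᵢ | A·ȳᵢ
rectangular body | 28800.00 | 90.00 | 80.00 | 2592000.00 | 2304000.00
semicircular top | 12723.45 | 90.00 | 198.20 | 1145110.52 | 2521752.04
triangular fin | 1000.00 | 186.67 | 33.33 | 186666.67 | 33333.33
hole | -6647.61 | 87.00 | 76.00 | -578342.07 | -505218.36
Σ | 35875.84 |  |  | 3345435.11 | 4353867.01
X̄ = 3345435.11 / 35875.84 = 93.25 mm
Ȳ = 4353867.01 / 35875.84 = 121.36 mm

X̄ = 93.25 mm, Ȳ = 121.36 mm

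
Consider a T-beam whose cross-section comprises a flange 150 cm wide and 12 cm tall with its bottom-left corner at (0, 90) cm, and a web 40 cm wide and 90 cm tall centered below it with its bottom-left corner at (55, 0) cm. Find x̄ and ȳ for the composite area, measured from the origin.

x̄ = 75.00 cm, ȳ = 62.00 cm

web: A = 40 × 90 = 3600.00, centroid at (75.00, 45.00).
flange: A = 150 × 12 = 1800.00, centroid at (75.00, 96.00).
ΣA = 5400.00 cm², ΣAx̄ = 405000.00 cm³, ΣAȳ = 334800.00 cm³.
x̄ = 405000.00/5400.00 = 75.00 cm; ȳ = 334800.00/5400.00 = 62.00 cm.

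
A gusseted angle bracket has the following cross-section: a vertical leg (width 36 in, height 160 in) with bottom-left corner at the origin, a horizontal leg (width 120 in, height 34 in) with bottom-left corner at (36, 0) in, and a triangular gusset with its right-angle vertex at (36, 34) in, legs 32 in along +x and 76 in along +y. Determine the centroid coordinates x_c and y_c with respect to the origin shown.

vertical leg: A = 36 × 160 = 5760.00, centroid at (18.00, 80.00).
horizontal leg: A = 120 × 34 = 4080.00, centroid at (96.00, 17.00).
gusset: A = ½·32·76 = 1216.00, centroid at (46.67, 59.33).
ΣA = 11056.00 in², ΣAx_c = 552106.67 in³, ΣAy_c = 602309.33 in³.
x_c = 552106.67/11056.00 = 49.94 in; y_c = 602309.33/11056.00 = 54.48 in.

x_c = 49.94 in, y_c = 54.48 in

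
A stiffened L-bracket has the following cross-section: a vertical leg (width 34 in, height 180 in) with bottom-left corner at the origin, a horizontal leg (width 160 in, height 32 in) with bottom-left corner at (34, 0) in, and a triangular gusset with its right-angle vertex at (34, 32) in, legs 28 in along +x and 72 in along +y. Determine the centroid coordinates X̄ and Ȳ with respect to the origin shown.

vertical leg: A = 34 × 180 = 6120.00, centroid at (17.00, 90.00).
horizontal leg: A = 160 × 32 = 5120.00, centroid at (114.00, 16.00).
gusset: A = ½·28·72 = 1008.00, centroid at (43.33, 56.00).
ΣA = 12248.00 in², ΣAX̄ = 731400.00 in³, ΣAȲ = 689168.00 in³.
X̄ = 731400.00/12248.00 = 59.72 in; Ȳ = 689168.00/12248.00 = 56.27 in.

X̄ = 59.72 in, Ȳ = 56.27 in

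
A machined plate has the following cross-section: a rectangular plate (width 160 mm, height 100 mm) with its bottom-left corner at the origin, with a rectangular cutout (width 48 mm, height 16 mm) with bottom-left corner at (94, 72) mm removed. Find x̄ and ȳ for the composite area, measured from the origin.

x̄ = 78.08 mm, ȳ = 48.49 mm

plate: A = 160 × 100 = 16000.00, centroid at (80.00, 50.00).
hole: A = −(48 × 16) = -768.00, centroid at (118.00, 80.00).
ΣA = 15232.00 mm², ΣAx̄ = 1189376.00 mm³, ΣAȳ = 738560.00 mm³.
x̄ = 1189376.00/15232.00 = 78.08 mm; ȳ = 738560.00/15232.00 = 48.49 mm.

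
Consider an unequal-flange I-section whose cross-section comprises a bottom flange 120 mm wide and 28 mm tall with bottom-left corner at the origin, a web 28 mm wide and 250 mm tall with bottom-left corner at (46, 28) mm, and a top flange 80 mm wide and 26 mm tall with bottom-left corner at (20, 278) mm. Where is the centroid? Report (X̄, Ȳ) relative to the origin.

X̄ = 60.00 mm, Ȳ = 138.53 mm

bottom flange: A = 120 × 28 = 3360.00, centroid at (60.00, 14.00).
web: A = 28 × 250 = 7000.00, centroid at (60.00, 153.00).
top flange: A = 80 × 26 = 2080.00, centroid at (60.00, 291.00).
ΣA = 12440.00 mm², ΣAX̄ = 746400.00 mm³, ΣAȲ = 1723320.00 mm³.
X̄ = 746400.00/12440.00 = 60.00 mm; Ȳ = 1723320.00/12440.00 = 138.53 mm.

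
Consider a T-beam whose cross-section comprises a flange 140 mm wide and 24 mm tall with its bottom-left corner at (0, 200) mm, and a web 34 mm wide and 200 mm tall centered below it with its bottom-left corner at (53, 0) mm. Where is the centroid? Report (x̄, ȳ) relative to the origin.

web: A = 34 × 200 = 6800.00, centroid at (70.00, 100.00).
flange: A = 140 × 24 = 3360.00, centroid at (70.00, 212.00).
ΣA = 10160.00 mm², ΣAx̄ = 711200.00 mm³, ΣAȳ = 1392320.00 mm³.
x̄ = 711200.00/10160.00 = 70.00 mm; ȳ = 1392320.00/10160.00 = 137.04 mm.

x̄ = 70.00 mm, ȳ = 137.04 mm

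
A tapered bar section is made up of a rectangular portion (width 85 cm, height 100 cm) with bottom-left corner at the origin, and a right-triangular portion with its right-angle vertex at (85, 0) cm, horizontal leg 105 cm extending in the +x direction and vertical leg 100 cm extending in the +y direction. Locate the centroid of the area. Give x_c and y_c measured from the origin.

x_c = 72.09 cm, y_c = 43.64 cm

Part | A | x̄ᵢ | ȳᵢ | A·x̄ᵢ | A·ȳᵢ
rectangular portion | 8500.00 | 42.50 | 50.00 | 361250.00 | 425000.00
triangular portion | 5250.00 | 120.00 | 33.33 | 630000.00 | 175000.00
Σ | 13750.00 |  |  | 991250.00 | 600000.00
x_c = 991250.00 / 13750.00 = 72.09 cm
y_c = 600000.00 / 13750.00 = 43.64 cm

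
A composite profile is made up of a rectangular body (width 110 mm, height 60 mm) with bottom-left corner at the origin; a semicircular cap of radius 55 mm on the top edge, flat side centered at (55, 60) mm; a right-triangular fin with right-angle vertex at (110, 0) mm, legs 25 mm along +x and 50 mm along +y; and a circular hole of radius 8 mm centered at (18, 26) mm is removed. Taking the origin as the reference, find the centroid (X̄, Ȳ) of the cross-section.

X̄ = 58.99 mm, Ȳ = 50.89 mm

rectangular body: A = 110 × 60 = 6600.00, centroid at (55.00, 30.00).
semicircular top: A = ½π·55² = 4751.66, centroid at (55.00, 83.34).
triangular fin: A = ½·25·50 = 625.00, centroid at (118.33, 16.67).
hole: A = −π·8² = -201.06, centroid at (18.00, 26.00).
ΣA = 11775.60 mm², ΣAX̄ = 694680.46 mm³, ΣAȲ = 599205.26 mm³.
X̄ = 694680.46/11775.60 = 58.99 mm; Ȳ = 599205.26/11775.60 = 50.89 mm.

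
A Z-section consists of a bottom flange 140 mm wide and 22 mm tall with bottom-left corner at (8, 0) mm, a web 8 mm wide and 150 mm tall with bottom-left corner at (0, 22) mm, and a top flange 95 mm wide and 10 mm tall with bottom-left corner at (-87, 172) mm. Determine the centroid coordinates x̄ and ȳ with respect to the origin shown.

x̄ = 39.68 mm, ȳ = 60.89 mm

bottom flange: A = 140 × 22 = 3080.00, centroid at (78.00, 11.00).
web: A = 8 × 150 = 1200.00, centroid at (4.00, 97.00).
top flange: A = 95 × 10 = 950.00, centroid at (-39.50, 177.00).
ΣA = 5230.00 mm²
ΣAx̄ = (3080.00)(78.00) + (1200.00)(4.00) + (950.00)(-39.50) = 207515.00 mm³
ΣAȳ = (3080.00)(11.00) + (1200.00)(97.00) + (950.00)(177.00) = 318430.00 mm³
x̄ = 207515.00 / 5230.00 = 39.68 mm
ȳ = 318430.00 / 5230.00 = 60.89 mm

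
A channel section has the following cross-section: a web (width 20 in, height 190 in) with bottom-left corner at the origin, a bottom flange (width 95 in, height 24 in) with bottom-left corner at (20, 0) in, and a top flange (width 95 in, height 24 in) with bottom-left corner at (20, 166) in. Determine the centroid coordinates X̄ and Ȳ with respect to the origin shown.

web: A = 20 × 190 = 3800.00, centroid at (10.00, 95.00).
bottom flange: A = 95 × 24 = 2280.00, centroid at (67.50, 12.00).
top flange: A = 95 × 24 = 2280.00, centroid at (67.50, 178.00).
ΣA = 8360.00 in²
ΣAX̄ = (3800.00)(10.00) + (2280.00)(67.50) + (2280.00)(67.50) = 345800.00 in³
ΣAȲ = (3800.00)(95.00) + (2280.00)(12.00) + (2280.00)(178.00) = 794200.00 in³
X̄ = 345800.00 / 8360.00 = 41.36 in
Ȳ = 794200.00 / 8360.00 = 95.00 in

X̄ = 41.36 in, Ȳ = 95.00 in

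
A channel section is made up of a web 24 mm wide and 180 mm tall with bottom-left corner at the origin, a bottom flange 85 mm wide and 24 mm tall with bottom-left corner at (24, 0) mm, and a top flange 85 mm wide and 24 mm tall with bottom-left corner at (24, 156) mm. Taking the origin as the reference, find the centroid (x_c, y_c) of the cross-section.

x_c = 38.47 mm, y_c = 90.00 mm

Part | A | x̄ᵢ | ȳᵢ | A·x̄ᵢ | A·ȳᵢ
web | 4320.00 | 12.00 | 90.00 | 51840.00 | 388800.00
bottom flange | 2040.00 | 66.50 | 12.00 | 135660.00 | 24480.00
top flange | 2040.00 | 66.50 | 168.00 | 135660.00 | 342720.00
Σ | 8400.00 |  |  | 323160.00 | 756000.00
x_c = 323160.00 / 8400.00 = 38.47 mm
y_c = 756000.00 / 8400.00 = 90.00 mm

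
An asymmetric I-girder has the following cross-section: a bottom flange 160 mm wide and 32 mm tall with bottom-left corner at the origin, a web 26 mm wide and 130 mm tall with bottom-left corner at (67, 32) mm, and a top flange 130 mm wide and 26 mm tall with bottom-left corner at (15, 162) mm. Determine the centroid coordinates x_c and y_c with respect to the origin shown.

bottom flange: A = 160 × 32 = 5120.00, centroid at (80.00, 16.00).
web: A = 26 × 130 = 3380.00, centroid at (80.00, 97.00).
top flange: A = 130 × 26 = 3380.00, centroid at (80.00, 175.00).
ΣA = 11880.00 mm², ΣAx_c = 950400.00 mm³, ΣAy_c = 1001280.00 mm³.
x_c = 950400.00/11880.00 = 80.00 mm; y_c = 1001280.00/11880.00 = 84.28 mm.

x_c = 80.00 mm, y_c = 84.28 mm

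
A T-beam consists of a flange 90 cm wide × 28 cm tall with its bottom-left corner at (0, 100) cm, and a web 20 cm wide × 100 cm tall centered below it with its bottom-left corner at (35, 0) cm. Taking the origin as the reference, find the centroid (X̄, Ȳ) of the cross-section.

Part | A | x̄ᵢ | ȳᵢ | A·x̄ᵢ | A·ȳᵢ
web | 2000.00 | 45.00 | 50.00 | 90000.00 | 100000.00
flange | 2520.00 | 45.00 | 114.00 | 113400.00 | 287280.00
Σ | 4520.00 |  |  | 203400.00 | 387280.00
X̄ = 203400.00 / 4520.00 = 45.00 cm
Ȳ = 387280.00 / 4520.00 = 85.68 cm

X̄ = 45.00 cm, Ȳ = 85.68 cm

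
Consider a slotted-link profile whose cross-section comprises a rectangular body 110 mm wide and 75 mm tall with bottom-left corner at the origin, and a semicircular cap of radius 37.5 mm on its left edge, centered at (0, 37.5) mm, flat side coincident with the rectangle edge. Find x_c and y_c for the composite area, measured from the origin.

x_c = 40.02 mm, y_c = 37.50 mm

rectangular body: A = 110 × 75 = 8250.00, centroid at (55.00, 37.50).
semicircular end: A = ½π·37.5² = 2208.93, centroid at (-15.92, 37.50).
ΣA = 10458.93 mm²
ΣAx_c = (8250.00)(55.00) + (2208.93)(-15.92) = 418593.75 mm³
ΣAy_c = (8250.00)(37.50) + (2208.93)(37.50) = 392209.96 mm³
x_c = 418593.75 / 10458.93 = 40.02 mm
y_c = 392209.96 / 10458.93 = 37.50 mm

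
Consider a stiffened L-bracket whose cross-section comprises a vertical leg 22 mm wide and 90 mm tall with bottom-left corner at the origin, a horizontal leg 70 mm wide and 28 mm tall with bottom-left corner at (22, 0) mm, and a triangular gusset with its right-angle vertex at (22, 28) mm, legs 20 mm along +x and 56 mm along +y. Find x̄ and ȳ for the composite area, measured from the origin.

x̄ = 33.23 mm, ȳ = 31.71 mm

vertical leg: A = 22 × 90 = 1980.00, centroid at (11.00, 45.00).
horizontal leg: A = 70 × 28 = 1960.00, centroid at (57.00, 14.00).
gusset: A = ½·20·56 = 560.00, centroid at (28.67, 46.67).
ΣA = 4500.00 mm², ΣAx̄ = 149553.33 mm³, ΣAȳ = 142673.33 mm³.
x̄ = 149553.33/4500.00 = 33.23 mm; ȳ = 142673.33/4500.00 = 31.71 mm.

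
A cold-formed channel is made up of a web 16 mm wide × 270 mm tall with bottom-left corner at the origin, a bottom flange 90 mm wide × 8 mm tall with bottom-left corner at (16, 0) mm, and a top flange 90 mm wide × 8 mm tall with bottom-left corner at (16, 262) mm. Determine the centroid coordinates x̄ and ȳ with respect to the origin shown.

x̄ = 21.25 mm, ȳ = 135.00 mm

web: A = 16 × 270 = 4320.00, centroid at (8.00, 135.00).
bottom flange: A = 90 × 8 = 720.00, centroid at (61.00, 4.00).
top flange: A = 90 × 8 = 720.00, centroid at (61.00, 266.00).
ΣA = 5760.00 mm², ΣAx̄ = 122400.00 mm³, ΣAȳ = 777600.00 mm³.
x̄ = 122400.00/5760.00 = 21.25 mm; ȳ = 777600.00/5760.00 = 135.00 mm.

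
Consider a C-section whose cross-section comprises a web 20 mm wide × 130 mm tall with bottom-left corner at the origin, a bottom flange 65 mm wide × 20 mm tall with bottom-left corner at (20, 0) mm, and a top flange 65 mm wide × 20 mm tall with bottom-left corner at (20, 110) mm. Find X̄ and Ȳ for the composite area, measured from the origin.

web: A = 20 × 130 = 2600.00, centroid at (10.00, 65.00).
bottom flange: A = 65 × 20 = 1300.00, centroid at (52.50, 10.00).
top flange: A = 65 × 20 = 1300.00, centroid at (52.50, 120.00).
ΣA = 5200.00 mm²
ΣAX̄ = (2600.00)(10.00) + (1300.00)(52.50) + (1300.00)(52.50) = 162500.00 mm³
ΣAȲ = (2600.00)(65.00) + (1300.00)(10.00) + (1300.00)(120.00) = 338000.00 mm³
X̄ = 162500.00 / 5200.00 = 31.25 mm
Ȳ = 338000.00 / 5200.00 = 65.00 mm

X̄ = 31.25 mm, Ȳ = 65.00 mm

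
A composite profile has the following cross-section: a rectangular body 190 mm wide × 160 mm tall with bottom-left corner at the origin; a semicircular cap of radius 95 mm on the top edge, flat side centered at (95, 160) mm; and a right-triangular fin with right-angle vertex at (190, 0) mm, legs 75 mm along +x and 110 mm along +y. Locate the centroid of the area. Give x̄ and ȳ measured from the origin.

Part | A | x̄ᵢ | ȳᵢ | A·x̄ᵢ | A·ȳᵢ
rectangular body | 30400.00 | 95.00 | 80.00 | 2888000.00 | 2432000.00
semicircular top | 14176.44 | 95.00 | 200.32 | 1346761.50 | 2839813.23
triangular fin | 4125.00 | 215.00 | 36.67 | 886875.00 | 151250.00
Σ | 48701.44 |  |  | 5121636.50 | 5423063.23
x̄ = 5121636.50 / 48701.44 = 105.16 mm
ȳ = 5423063.23 / 48701.44 = 111.35 mm

x̄ = 105.16 mm, ȳ = 111.35 mm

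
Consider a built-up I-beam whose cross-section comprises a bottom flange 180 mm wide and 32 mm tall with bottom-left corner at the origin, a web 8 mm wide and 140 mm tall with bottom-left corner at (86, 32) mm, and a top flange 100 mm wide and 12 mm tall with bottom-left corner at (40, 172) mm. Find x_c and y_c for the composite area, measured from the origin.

bottom flange: A = 180 × 32 = 5760.00, centroid at (90.00, 16.00).
web: A = 8 × 140 = 1120.00, centroid at (90.00, 102.00).
top flange: A = 100 × 12 = 1200.00, centroid at (90.00, 178.00).
ΣA = 8080.00 mm², ΣAx_c = 727200.00 mm³, ΣAy_c = 420000.00 mm³.
x_c = 727200.00/8080.00 = 90.00 mm; y_c = 420000.00/8080.00 = 51.98 mm.

x_c = 90.00 mm, y_c = 51.98 mm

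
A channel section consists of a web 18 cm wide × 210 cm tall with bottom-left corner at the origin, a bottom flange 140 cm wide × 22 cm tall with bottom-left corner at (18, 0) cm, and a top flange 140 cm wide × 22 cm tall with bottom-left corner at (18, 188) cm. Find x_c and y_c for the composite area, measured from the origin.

web: A = 18 × 210 = 3780.00, centroid at (9.00, 105.00).
bottom flange: A = 140 × 22 = 3080.00, centroid at (88.00, 11.00).
top flange: A = 140 × 22 = 3080.00, centroid at (88.00, 199.00).
ΣA = 9940.00 cm², ΣAx_c = 576100.00 cm³, ΣAy_c = 1043700.00 cm³.
x_c = 576100.00/9940.00 = 57.96 cm; y_c = 1043700.00/9940.00 = 105.00 cm.

x_c = 57.96 cm, y_c = 105.00 cm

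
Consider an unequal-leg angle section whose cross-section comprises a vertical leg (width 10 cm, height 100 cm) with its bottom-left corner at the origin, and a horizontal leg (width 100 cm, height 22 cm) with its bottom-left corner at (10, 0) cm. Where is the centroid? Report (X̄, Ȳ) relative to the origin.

X̄ = 42.81 cm, Ȳ = 23.19 cm

vertical leg: A = 10 × 100 = 1000.00, centroid at (5.00, 50.00).
horizontal leg: A = 100 × 22 = 2200.00, centroid at (60.00, 11.00).
ΣA = 3200.00 cm², ΣAX̄ = 137000.00 cm³, ΣAȲ = 74200.00 cm³.
X̄ = 137000.00/3200.00 = 42.81 cm; Ȳ = 74200.00/3200.00 = 23.19 cm.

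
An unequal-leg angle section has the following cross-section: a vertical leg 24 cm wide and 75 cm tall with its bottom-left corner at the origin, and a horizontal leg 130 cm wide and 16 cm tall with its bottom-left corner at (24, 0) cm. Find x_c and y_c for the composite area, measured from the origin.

x_c = 53.28 cm, y_c = 21.69 cm

Part | A | x̄ᵢ | ȳᵢ | A·x̄ᵢ | A·ȳᵢ
vertical leg | 1800.00 | 12.00 | 37.50 | 21600.00 | 67500.00
horizontal leg | 2080.00 | 89.00 | 8.00 | 185120.00 | 16640.00
Σ | 3880.00 |  |  | 206720.00 | 84140.00
x_c = 206720.00 / 3880.00 = 53.28 cm
y_c = 84140.00 / 3880.00 = 21.69 cm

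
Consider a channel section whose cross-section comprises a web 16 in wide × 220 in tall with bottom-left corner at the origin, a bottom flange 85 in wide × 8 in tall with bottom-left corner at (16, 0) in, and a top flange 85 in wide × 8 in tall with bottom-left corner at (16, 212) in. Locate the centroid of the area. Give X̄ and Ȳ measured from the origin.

X̄ = 22.07 in, Ȳ = 110.00 in

web: A = 16 × 220 = 3520.00, centroid at (8.00, 110.00).
bottom flange: A = 85 × 8 = 680.00, centroid at (58.50, 4.00).
top flange: A = 85 × 8 = 680.00, centroid at (58.50, 216.00).
ΣA = 4880.00 in²
ΣAX̄ = (3520.00)(8.00) + (680.00)(58.50) + (680.00)(58.50) = 107720.00 in³
ΣAȲ = (3520.00)(110.00) + (680.00)(4.00) + (680.00)(216.00) = 536800.00 in³
X̄ = 107720.00 / 4880.00 = 22.07 in
Ȳ = 536800.00 / 4880.00 = 110.00 in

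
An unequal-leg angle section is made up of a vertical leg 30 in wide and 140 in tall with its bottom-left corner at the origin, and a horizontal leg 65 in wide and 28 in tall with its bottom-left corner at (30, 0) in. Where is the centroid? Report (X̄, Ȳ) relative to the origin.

X̄ = 29.36 in, Ȳ = 53.07 in

vertical leg: A = 30 × 140 = 4200.00, centroid at (15.00, 70.00).
horizontal leg: A = 65 × 28 = 1820.00, centroid at (62.50, 14.00).
ΣA = 6020.00 in²
ΣAX̄ = (4200.00)(15.00) + (1820.00)(62.50) = 176750.00 in³
ΣAȲ = (4200.00)(70.00) + (1820.00)(14.00) = 319480.00 in³
X̄ = 176750.00 / 6020.00 = 29.36 in
Ȳ = 319480.00 / 6020.00 = 53.07 in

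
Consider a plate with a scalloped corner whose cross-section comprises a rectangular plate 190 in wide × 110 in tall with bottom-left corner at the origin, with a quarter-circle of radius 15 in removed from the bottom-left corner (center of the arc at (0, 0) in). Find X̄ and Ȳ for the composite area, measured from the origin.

plate: A = 190 × 110 = 20900.00, centroid at (95.00, 55.00).
removed quarter-circle: A = −¼π·15² = -176.71, centroid at (6.37, 6.37).
ΣA = 20723.29 in², ΣAX̄ = 1984375.00 in³, ΣAȲ = 1148375.00 in³.
X̄ = 1984375.00/20723.29 = 95.76 in; Ȳ = 1148375.00/20723.29 = 55.41 in.

X̄ = 95.76 in, Ȳ = 55.41 in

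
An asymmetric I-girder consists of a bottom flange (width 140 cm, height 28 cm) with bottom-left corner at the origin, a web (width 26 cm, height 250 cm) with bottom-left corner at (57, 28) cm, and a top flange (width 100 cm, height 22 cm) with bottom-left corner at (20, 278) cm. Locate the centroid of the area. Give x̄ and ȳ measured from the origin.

Part | A | x̄ᵢ | ȳᵢ | A·x̄ᵢ | A·ȳᵢ
bottom flange | 3920.00 | 70.00 | 14.00 | 274400.00 | 54880.00
web | 6500.00 | 70.00 | 153.00 | 455000.00 | 994500.00
top flange | 2200.00 | 70.00 | 289.00 | 154000.00 | 635800.00
Σ | 12620.00 |  |  | 883400.00 | 1685180.00
x̄ = 883400.00 / 12620.00 = 70.00 cm
ȳ = 1685180.00 / 12620.00 = 133.53 cm

x̄ = 70.00 cm, ȳ = 133.53 cm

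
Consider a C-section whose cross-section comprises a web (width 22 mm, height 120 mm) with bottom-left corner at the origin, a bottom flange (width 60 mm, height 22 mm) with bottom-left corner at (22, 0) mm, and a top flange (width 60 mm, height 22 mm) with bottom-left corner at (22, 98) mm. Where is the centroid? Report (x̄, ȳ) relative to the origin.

web: A = 22 × 120 = 2640.00, centroid at (11.00, 60.00).
bottom flange: A = 60 × 22 = 1320.00, centroid at (52.00, 11.00).
top flange: A = 60 × 22 = 1320.00, centroid at (52.00, 109.00).
ΣA = 5280.00 mm², ΣAx̄ = 166320.00 mm³, ΣAȳ = 316800.00 mm³.
x̄ = 166320.00/5280.00 = 31.50 mm; ȳ = 316800.00/5280.00 = 60.00 mm.

x̄ = 31.50 mm, ȳ = 60.00 mm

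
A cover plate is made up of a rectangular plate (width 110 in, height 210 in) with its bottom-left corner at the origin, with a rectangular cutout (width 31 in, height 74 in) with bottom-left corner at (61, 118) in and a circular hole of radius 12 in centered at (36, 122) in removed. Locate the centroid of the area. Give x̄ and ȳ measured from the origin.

x̄ = 53.00 in, ȳ = 98.99 in

plate: A = 110 × 210 = 23100.00, centroid at (55.00, 105.00).
hole 1: A = −(31 × 74) = -2294.00, centroid at (76.50, 155.00).
hole 2: A = −π·12² = -452.39, centroid at (36.00, 122.00).
ΣA = 20353.61 in², ΣAx̄ = 1078722.98 in³, ΣAȳ = 2014738.50 in³.
x̄ = 1078722.98/20353.61 = 53.00 in; ȳ = 2014738.50/20353.61 = 98.99 in.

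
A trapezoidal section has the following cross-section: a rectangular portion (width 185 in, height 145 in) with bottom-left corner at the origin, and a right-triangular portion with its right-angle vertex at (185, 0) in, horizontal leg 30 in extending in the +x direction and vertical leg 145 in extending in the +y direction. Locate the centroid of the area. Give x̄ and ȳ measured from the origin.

x̄ = 100.19 in, ȳ = 70.69 in

Part | A | x̄ᵢ | ȳᵢ | A·x̄ᵢ | A·ȳᵢ
rectangular portion | 26825.00 | 92.50 | 72.50 | 2481312.50 | 1944812.50
triangular portion | 2175.00 | 195.00 | 48.33 | 424125.00 | 105125.00
Σ | 29000.00 |  |  | 2905437.50 | 2049937.50
x̄ = 2905437.50 / 29000.00 = 100.19 in
ȳ = 2049937.50 / 29000.00 = 70.69 in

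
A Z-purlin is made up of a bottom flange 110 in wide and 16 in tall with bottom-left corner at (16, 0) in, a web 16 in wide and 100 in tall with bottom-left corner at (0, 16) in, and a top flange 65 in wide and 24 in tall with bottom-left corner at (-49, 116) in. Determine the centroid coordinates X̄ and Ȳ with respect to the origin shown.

X̄ = 22.77 in, Ȳ = 64.91 in

Part | A | x̄ᵢ | ȳᵢ | A·x̄ᵢ | A·ȳᵢ
bottom flange | 1760.00 | 71.00 | 8.00 | 124960.00 | 14080.00
web | 1600.00 | 8.00 | 66.00 | 12800.00 | 105600.00
top flange | 1560.00 | -16.50 | 128.00 | -25740.00 | 199680.00
Σ | 4920.00 |  |  | 112020.00 | 319360.00
X̄ = 112020.00 / 4920.00 = 22.77 in
Ȳ = 319360.00 / 4920.00 = 64.91 in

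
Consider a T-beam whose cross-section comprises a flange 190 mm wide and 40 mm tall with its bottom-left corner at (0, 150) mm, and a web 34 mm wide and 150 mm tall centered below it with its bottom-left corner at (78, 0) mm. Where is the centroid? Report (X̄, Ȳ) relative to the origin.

web: A = 34 × 150 = 5100.00, centroid at (95.00, 75.00).
flange: A = 190 × 40 = 7600.00, centroid at (95.00, 170.00).
ΣA = 12700.00 mm², ΣAX̄ = 1206500.00 mm³, ΣAȲ = 1674500.00 mm³.
X̄ = 1206500.00/12700.00 = 95.00 mm; Ȳ = 1674500.00/12700.00 = 131.85 mm.

X̄ = 95.00 mm, Ȳ = 131.85 mm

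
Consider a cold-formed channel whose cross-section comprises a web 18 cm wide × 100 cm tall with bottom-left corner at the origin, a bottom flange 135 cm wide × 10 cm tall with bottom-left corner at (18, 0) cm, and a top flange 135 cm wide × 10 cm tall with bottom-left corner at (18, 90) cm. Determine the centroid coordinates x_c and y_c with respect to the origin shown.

Part | A | x̄ᵢ | ȳᵢ | A·x̄ᵢ | A·ȳᵢ
web | 1800.00 | 9.00 | 50.00 | 16200.00 | 90000.00
bottom flange | 1350.00 | 85.50 | 5.00 | 115425.00 | 6750.00
top flange | 1350.00 | 85.50 | 95.00 | 115425.00 | 128250.00
Σ | 4500.00 |  |  | 247050.00 | 225000.00
x_c = 247050.00 / 4500.00 = 54.90 cm
y_c = 225000.00 / 4500.00 = 50.00 cm

x_c = 54.90 cm, y_c = 50.00 cm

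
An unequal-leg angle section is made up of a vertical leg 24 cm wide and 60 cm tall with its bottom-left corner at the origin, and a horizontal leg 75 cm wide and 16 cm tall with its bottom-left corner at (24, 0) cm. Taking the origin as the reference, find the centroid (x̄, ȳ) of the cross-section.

x̄ = 34.50 cm, ȳ = 20.00 cm

vertical leg: A = 24 × 60 = 1440.00, centroid at (12.00, 30.00).
horizontal leg: A = 75 × 16 = 1200.00, centroid at (61.50, 8.00).
ΣA = 2640.00 cm², ΣAx̄ = 91080.00 cm³, ΣAȳ = 52800.00 cm³.
x̄ = 91080.00/2640.00 = 34.50 cm; ȳ = 52800.00/2640.00 = 20.00 cm.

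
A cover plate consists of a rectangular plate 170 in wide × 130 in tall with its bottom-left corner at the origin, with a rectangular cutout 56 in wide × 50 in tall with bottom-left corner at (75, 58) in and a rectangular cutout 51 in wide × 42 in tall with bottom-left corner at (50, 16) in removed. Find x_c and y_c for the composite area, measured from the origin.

plate: A = 170 × 130 = 22100.00, centroid at (85.00, 65.00).
hole 1: A = −(56 × 50) = -2800.00, centroid at (103.00, 83.00).
hole 2: A = −(51 × 42) = -2142.00, centroid at (75.50, 37.00).
ΣA = 17158.00 in²
ΣAx_c = (22100.00)(85.00) + (-2800.00)(103.00) + (-2142.00)(75.50) = 1428379.00 in³
ΣAy_c = (22100.00)(65.00) + (-2800.00)(83.00) + (-2142.00)(37.00) = 1124846.00 in³
x_c = 1428379.00 / 17158.00 = 83.25 in
y_c = 1124846.00 / 17158.00 = 65.56 in

x_c = 83.25 in, y_c = 65.56 in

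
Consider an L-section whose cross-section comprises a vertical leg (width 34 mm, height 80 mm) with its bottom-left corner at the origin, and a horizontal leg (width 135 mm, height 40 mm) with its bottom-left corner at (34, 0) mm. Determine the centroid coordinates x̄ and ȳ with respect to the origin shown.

x̄ = 73.19 mm, ȳ = 26.70 mm

Part | A | x̄ᵢ | ȳᵢ | A·x̄ᵢ | A·ȳᵢ
vertical leg | 2720.00 | 17.00 | 40.00 | 46240.00 | 108800.00
horizontal leg | 5400.00 | 101.50 | 20.00 | 548100.00 | 108000.00
Σ | 8120.00 |  |  | 594340.00 | 216800.00
x̄ = 594340.00 / 8120.00 = 73.19 mm
ȳ = 216800.00 / 8120.00 = 26.70 mm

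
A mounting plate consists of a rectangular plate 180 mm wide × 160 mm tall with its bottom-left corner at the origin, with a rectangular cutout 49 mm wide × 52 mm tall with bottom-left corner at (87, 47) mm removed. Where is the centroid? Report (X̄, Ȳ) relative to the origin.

X̄ = 87.91 mm, Ȳ = 80.68 mm

plate: A = 180 × 160 = 28800.00, centroid at (90.00, 80.00).
hole: A = −(49 × 52) = -2548.00, centroid at (111.50, 73.00).
ΣA = 26252.00 mm²
ΣAX̄ = (28800.00)(90.00) + (-2548.00)(111.50) = 2307898.00 mm³
ΣAȲ = (28800.00)(80.00) + (-2548.00)(73.00) = 2117996.00 mm³
X̄ = 2307898.00 / 26252.00 = 87.91 mm
Ȳ = 2117996.00 / 26252.00 = 80.68 mm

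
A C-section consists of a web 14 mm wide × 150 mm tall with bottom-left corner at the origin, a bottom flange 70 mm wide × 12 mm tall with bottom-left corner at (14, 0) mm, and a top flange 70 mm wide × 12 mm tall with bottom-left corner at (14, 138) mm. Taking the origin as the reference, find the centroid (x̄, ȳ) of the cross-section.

x̄ = 25.67 mm, ȳ = 75.00 mm

web: A = 14 × 150 = 2100.00, centroid at (7.00, 75.00).
bottom flange: A = 70 × 12 = 840.00, centroid at (49.00, 6.00).
top flange: A = 70 × 12 = 840.00, centroid at (49.00, 144.00).
ΣA = 3780.00 mm²
ΣAx̄ = (2100.00)(7.00) + (840.00)(49.00) + (840.00)(49.00) = 97020.00 mm³
ΣAȳ = (2100.00)(75.00) + (840.00)(6.00) + (840.00)(144.00) = 283500.00 mm³
x̄ = 97020.00 / 3780.00 = 25.67 mm
ȳ = 283500.00 / 3780.00 = 75.00 mm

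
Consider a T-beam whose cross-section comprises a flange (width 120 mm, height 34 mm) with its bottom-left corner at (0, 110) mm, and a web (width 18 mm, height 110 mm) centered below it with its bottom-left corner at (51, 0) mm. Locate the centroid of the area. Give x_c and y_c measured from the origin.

x_c = 60.00 mm, y_c = 103.48 mm

web: A = 18 × 110 = 1980.00, centroid at (60.00, 55.00).
flange: A = 120 × 34 = 4080.00, centroid at (60.00, 127.00).
ΣA = 6060.00 mm², ΣAx_c = 363600.00 mm³, ΣAy_c = 627060.00 mm³.
x_c = 363600.00/6060.00 = 60.00 mm; y_c = 627060.00/6060.00 = 103.48 mm.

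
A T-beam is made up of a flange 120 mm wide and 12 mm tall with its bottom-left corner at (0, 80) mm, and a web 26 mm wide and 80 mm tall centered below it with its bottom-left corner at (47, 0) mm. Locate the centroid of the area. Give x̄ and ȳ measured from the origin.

x̄ = 60.00 mm, ȳ = 58.82 mm

web: A = 26 × 80 = 2080.00, centroid at (60.00, 40.00).
flange: A = 120 × 12 = 1440.00, centroid at (60.00, 86.00).
ΣA = 3520.00 mm², ΣAx̄ = 211200.00 mm³, ΣAȳ = 207040.00 mm³.
x̄ = 211200.00/3520.00 = 60.00 mm; ȳ = 207040.00/3520.00 = 58.82 mm.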